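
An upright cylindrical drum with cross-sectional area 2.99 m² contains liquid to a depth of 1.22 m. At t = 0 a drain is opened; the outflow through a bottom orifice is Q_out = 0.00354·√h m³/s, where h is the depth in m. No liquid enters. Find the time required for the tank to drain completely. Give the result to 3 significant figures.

1870 s

With no inflow, A dh/dt = −0.00354 √h.
∫ h^(−1/2) dh = −(0.00354/A) ∫ dt, giving 2√h = 2√h₀ − (0.00354/A) t.
Tank is empty when √h = 0: t_empty = 2A√h₀/0.00354.
t_empty = 2·2.99·√1.22/0.00354 = 5.9800·1.1045/0.00354 = 1865.9 s.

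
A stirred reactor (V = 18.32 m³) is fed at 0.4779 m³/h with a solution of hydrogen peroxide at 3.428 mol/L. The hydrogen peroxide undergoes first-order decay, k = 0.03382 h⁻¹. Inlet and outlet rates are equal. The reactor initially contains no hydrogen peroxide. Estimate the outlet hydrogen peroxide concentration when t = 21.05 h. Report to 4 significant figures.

1.070 mol/L

Accumulation = in − out − consumed: V dC/dt = Q C_in − Q C − k V C.
This is linear with rate a = Q/V + k = 0.0599062 h⁻¹.
C_ss = Q C_in/(Q + kV) = 1.49273 mol/L; C(t) = C_ss + (C₀ − C_ss) e^(−a t).
C(21.05) = 1.49273 + (-1.49273)·e^(−0.0599062·21.05) = 1.49273 + (-1.49273)·0.283363 = 1.06974 mol/L.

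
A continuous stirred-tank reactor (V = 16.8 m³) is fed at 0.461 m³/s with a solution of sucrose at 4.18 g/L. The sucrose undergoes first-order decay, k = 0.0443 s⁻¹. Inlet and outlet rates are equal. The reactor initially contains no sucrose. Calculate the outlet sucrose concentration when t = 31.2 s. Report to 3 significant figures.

1.43 g/L

Species balance: V dC/dt = Q C_in − Q C − k V C.
dC/dt = (Q/V) C_in − (Q/V + k) C; effective rate a = Q/V + k = 0.027440 + 0.0443 = 0.071740 s⁻¹.
C_ss = Q C_in/(Q + kV) = 1.5988 g/L; C(t) = C_ss + (C₀ − C_ss) e^(−a t).
C(31.2) = 1.5988 + (-1.5988)·e^(−0.071740·31.2) = 1.5988 + (-1.5988)·0.10664 = 1.4283 g/L.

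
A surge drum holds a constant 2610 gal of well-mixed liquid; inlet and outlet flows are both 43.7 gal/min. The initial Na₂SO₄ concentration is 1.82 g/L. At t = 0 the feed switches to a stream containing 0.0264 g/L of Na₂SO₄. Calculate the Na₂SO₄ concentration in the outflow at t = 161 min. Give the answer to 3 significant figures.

0.147 g/L

Accumulation = in − out for the solute gives V dC/dt = Q(C_in − C).
Rewrite as dC/dt + C/τ = C_in/τ, τ = V/Q = 59.725 min.
This is linear first-order; C(t) = C_in + (C₀ − C_in) e^(−t/τ).
C(161) = 0.0264 + (1.82 − 0.0264)·e^(−161/59.725) = 0.0264 + (1.7936)·0.067497 = 0.14746 g/L.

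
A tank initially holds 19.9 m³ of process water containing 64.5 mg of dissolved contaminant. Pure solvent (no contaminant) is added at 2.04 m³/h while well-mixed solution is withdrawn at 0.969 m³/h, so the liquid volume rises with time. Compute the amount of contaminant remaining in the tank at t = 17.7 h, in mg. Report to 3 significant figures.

Total volume: dV/dt = Q_in − Q_out = 1.0710 m³/h, so V(t) = 19.9 + 1.0710 t and V(17.7) = 38.857 m³.
Solute balance: dm/dt = 0 − Q_out C = −Q_out m/V(t).
Separate: dm/m = −Q_out dt/V(t) ⇒ ln(m/m₀) = −(Q_out/(Q_in−Q_out)) ln(V/V₀).
m = m₀ (V₀/V)^(Q_out/(Q_in−Q_out)) = 64.5 × (19.9/38.857)^(0.90476) = 35.207 mg.

35.2 mg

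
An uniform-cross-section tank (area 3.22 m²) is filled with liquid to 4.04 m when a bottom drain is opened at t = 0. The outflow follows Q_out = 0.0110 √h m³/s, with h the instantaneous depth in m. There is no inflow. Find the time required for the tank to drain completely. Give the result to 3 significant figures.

A dh/dt = −Q_out = −0.0110 √h.
Separate and integrate: 2(√h − √h₀) = −(0.0110/A) t.
Set h = 0: 2√h₀ = (0.0110/A) t_empty ⇒ t_empty = 2A√h₀/0.0110.
t_empty = 2·3.22·√4.04/0.0110 = 6.4400·2.0100/0.0110 = 1176.7 s.

1180 s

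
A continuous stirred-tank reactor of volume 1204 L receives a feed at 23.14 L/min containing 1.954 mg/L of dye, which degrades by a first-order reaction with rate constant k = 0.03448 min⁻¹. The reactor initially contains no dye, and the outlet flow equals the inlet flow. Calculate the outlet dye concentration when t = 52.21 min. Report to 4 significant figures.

Species balance: V dC/dt = Q C_in − Q C − k V C.
dC/dt = (Q/V) C_in − (Q/V + k) C; effective rate a = Q/V + k = 0.0192193 + 0.03448 = 0.0536993 min⁻¹.
C_ss = Q C_in/(Q + kV) = 0.699348 mg/L; C(t) = C_ss + (C₀ − C_ss) e^(−a t).
C(52.21) = 0.699348 + (-0.699348)·e^(−0.0536993·52.21) = 0.699348 + (-0.699348)·0.0605892 = 0.656975 mg/L.

0.6570 mg/L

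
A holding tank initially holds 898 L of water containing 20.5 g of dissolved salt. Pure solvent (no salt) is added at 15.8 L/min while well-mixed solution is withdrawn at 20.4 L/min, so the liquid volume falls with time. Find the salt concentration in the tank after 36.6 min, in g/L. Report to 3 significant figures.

0.0112 g/L

Total volume: dV/dt = Q_in − Q_out = -4.6000 L/min, so V(t) = 898 − 4.6000 t and V(36.6) = 729.64 L.
Solute balance: dm/dt = 0 − Q_out C = −Q_out m/V(t).
dm/m = −Q_out dt/(V₀ − 4.6000 t); integrating gives ln(m/m₀) = −(Q_out/(Q_in−Q_out)) ln(V/V₀).
m = m₀ (V₀/V)^(Q_out/(Q_in−Q_out)) = 20.5 × (898/729.64)^(-4.4348) = 8.1636 g.
C = m/V = 8.1636/729.64 = 0.011188 g/L.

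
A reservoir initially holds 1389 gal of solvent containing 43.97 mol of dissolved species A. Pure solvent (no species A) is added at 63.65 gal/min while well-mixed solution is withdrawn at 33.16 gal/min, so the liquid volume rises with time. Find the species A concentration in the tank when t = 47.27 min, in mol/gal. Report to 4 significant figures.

Total volume: dV/dt = Q_in − Q_out = 30.4900 gal/min, so V(t) = 1389 + 30.4900 t and V(47.27) = 2830.26 gal.
No species A enters, so dm/dt = −Q_out · (m/V).
Separate: dm/m = −Q_out dt/V(t) ⇒ ln(m/m₀) = −(Q_out/(Q_in−Q_out)) ln(V/V₀).
m = m₀ (V₀/V)^(Q_out/(Q_in−Q_out)) = 43.97 × (1389/2830.26)^(1.08757) = 20.2751 mol.
C = m/V = 20.2751/2830.26 = 0.00716367 mol/gal.

0.007164 mol/gal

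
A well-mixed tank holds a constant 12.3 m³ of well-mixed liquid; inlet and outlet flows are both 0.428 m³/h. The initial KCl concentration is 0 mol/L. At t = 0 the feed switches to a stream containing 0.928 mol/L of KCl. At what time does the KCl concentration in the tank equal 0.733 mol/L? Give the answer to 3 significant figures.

44.8 h

Mass balance on the solute (V constant): V dC/dt = Q(C_in − C), so τ = V/Q = 28.738 h.
C(t) = C_in + (C₀ − C_in) e^(−t/τ). Set C = 0.733 and solve for t:
e^(−t/τ) = (C − C_in)/(C₀ − C_in) = (0.733 − 0.928)/(0 − 0.928) = 0.21013
t = −τ ln(…) = 28.738 × 1.5600 = 44.833 h.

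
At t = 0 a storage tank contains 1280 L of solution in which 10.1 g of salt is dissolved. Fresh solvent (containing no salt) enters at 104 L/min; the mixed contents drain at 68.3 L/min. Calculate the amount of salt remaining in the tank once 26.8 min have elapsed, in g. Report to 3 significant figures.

3.47 g

Let m(t) be the amount of salt. Volume: V(t) = V₀ + (Q_in − Q_out) t = 1280 + 35.700 t; V(26.8) = 2236.8 L.
Species balance (pure solvent in): dm/dt = −Q_out · m/V(t).
Separate: dm/m = −Q_out dt/V(t) ⇒ ln(m/m₀) = −(Q_out/(Q_in−Q_out)) ln(V/V₀).
m = m₀ (V₀/V)^(Q_out/(Q_in−Q_out)) = 10.1 × (1280/2236.8)^(1.9132) = 3.4718 g.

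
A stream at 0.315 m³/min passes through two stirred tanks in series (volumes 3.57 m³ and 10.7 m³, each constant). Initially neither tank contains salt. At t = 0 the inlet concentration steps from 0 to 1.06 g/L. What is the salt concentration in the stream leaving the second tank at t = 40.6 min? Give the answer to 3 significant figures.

0.593 g/L

Each tank obeys Vᵢ dCᵢ/dt = Q(Cᵢ₋₁ − Cᵢ), so τᵢ = Vᵢ/Q.
τ₁ = 3.57/0.315 = 11.333 min; τ₂ = 10.7/0.315 = 33.968 min.
Tank 1: C₁ = C_in(1 − e^(−t/τ₁)). Tank 2 (τ₁ ≠ τ₂): C₂ = C_in[1 − (τ₁ e^(−t/τ₁) − τ₂ e^(−t/τ₂))/(τ₁ − τ₂)].
At t = 40.6: e^(−t/τ₁) = 0.027810, e^(−t/τ₂) = 0.30263.
C₂ = 1.06·[1 − (11.333·0.027810 − 33.968·0.30263)/(-22.635)] = 1.06·0.55976 = 0.59335 g/L.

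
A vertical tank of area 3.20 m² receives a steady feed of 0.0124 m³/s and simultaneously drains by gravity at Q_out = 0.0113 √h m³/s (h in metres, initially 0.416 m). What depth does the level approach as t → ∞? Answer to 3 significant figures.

1.20 m

Accumulation of liquid (constant cross-section A): A dh/dt = Q_in − 0.0113 √h. At steady state dh/dt = 0:
Q_in = 0.0113 √h_ss ⇒ √h_ss = 0.0124/0.0113 = 1.0973.
h_ss = 1.0973² = 1.2042 m. (Since h₀ = 0.416 m < h_ss, the level will rise toward this value.)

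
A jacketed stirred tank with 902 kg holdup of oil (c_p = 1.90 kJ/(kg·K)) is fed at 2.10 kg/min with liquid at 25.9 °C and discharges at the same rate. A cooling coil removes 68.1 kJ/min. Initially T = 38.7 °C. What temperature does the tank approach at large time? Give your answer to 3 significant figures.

M c_p dT/dt = ṁ c_p (T_in − T) − Q̇.
At steady state dT/dt = 0 ⇒ T_ss = T_in − Q̇/(ṁ c_p) = 25.9 − 68.1/(2.10·1.90) = 8.8323 °C.

8.83 °C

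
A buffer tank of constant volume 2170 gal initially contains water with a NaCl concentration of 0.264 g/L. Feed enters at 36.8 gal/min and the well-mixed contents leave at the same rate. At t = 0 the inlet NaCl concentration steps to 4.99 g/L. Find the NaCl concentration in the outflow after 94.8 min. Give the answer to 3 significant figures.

Mass balance on the solute (V constant): V dC/dt = Q(C_in − C).
Rewrite as dC/dt + C/τ = C_in/τ, τ = V/Q = 58.967 min.
C approaches C_in exponentially: C(t) = C_in + (C₀ − C_in) e^(−t/τ).
C(94.8) = 4.99 + (0.264 − 4.99)·e^(−94.8/58.967) = 4.99 + (-4.7260)·0.20035 = 4.0431 g/L.

4.04 g/L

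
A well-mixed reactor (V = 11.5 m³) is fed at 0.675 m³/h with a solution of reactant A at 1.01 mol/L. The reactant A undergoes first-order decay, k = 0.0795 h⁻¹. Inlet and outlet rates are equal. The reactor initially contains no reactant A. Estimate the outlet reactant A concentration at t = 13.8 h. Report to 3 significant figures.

0.365 mol/L

Species balance: V dC/dt = Q C_in − Q C − k V C.
dC/dt = (Q/V) C_in − (Q/V + k) C; effective rate a = Q/V + k = 0.058696 + 0.0795 = 0.13820 h⁻¹.
C_ss = Q C_in/(Q + kV) = 0.42898 mol/L; C(t) = C_ss + (C₀ − C_ss) e^(−a t).
C(13.8) = 0.42898 + (-0.42898)·e^(−0.13820·13.8) = 0.42898 + (-0.42898)·0.14851 = 0.36527 mol/L.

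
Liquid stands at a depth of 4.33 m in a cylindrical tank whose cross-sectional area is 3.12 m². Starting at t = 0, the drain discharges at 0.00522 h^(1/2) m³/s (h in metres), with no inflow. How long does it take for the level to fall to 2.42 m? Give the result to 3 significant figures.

628 s

A dh/dt = −Q_out = −0.00522 √h.
Separate and integrate: 2(√h − √h₀) = −(0.00522/A) t.
t = 2A(√h₀ − √h)/0.00522 = 2·3.12·(√4.33 − √2.42)/0.00522
  = 6.2400 × (2.0809 − 1.5556) / 0.00522 = 627.86 s.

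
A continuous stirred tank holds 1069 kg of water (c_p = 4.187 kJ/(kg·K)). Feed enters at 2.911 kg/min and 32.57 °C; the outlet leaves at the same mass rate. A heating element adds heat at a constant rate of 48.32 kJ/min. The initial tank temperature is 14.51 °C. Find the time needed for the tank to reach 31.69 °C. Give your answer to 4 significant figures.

556.1 min

M c_p dT/dt = ṁ c_p (T_in − T) + Q̇.
τ = M/ṁ = 367.228 min; T_ss = T_in + Q̇/(ṁ c_p) = 36.5344 °C.
T(t) = T_ss + (T₀ − T_ss) e^(−t/τ). Set T = 31.69:
e^(−t/τ) = (31.69 − 36.5344)/(14.51 − 36.5344) = 0.219957
t = −367.228 · ln(0.219957) = 556.101 min.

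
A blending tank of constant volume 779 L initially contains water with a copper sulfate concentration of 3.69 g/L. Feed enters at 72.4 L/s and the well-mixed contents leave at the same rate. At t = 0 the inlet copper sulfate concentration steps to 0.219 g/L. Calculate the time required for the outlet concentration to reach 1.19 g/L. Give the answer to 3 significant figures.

Species balance: V dC/dt = Q(C_in − C) ⇒ τ = V/Q = 10.760 s.
C(t) = C_in + (C₀ − C_in) e^(−t/τ). Set C = 1.19 and solve for t:
e^(−t/τ) = (C − C_in)/(C₀ − C_in) = (1.19 − 0.219)/(3.69 − 0.219) = 0.27975
t = −τ ln(…) = 10.760 × 1.2739 = 13.706 s.

13.7 s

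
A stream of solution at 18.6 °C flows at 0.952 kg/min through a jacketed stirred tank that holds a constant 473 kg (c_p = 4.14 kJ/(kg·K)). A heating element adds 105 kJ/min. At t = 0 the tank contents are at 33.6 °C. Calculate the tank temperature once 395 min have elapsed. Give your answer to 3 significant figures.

40.0 °C

Energy balance: M c_p dT/dt = ṁ c_p (T_in − T) + 105.
τ = M/ṁ = 496.85 min; T_ss = T_in + Q̇/(ṁ c_p) = 18.6 + 105/(0.952·4.14) = 45.241 °C.
Integrating: T(t) = T_ss + (T₀ − T_ss) e^(−t/τ).
T(395) = 45.241 + (-11.641)·e^(−395/496.85) = 45.241 + (-11.641)·0.45158 = 39.984 °C.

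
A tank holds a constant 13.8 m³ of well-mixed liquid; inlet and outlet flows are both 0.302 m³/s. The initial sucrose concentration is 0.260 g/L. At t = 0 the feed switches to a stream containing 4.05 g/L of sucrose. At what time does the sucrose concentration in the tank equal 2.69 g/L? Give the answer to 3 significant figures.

Transient balance on the dissolved component: V dC/dt = Q(C_in − C), so τ = V/Q = 45.695 s.
C(t) = C_in + (C₀ − C_in) e^(−t/τ). Set C = 2.69 and solve for t:
e^(−t/τ) = (C − C_in)/(C₀ − C_in) = (2.69 − 4.05)/(0.260 − 4.05) = 0.35884
t = −τ ln(…) = 45.695 × 1.0249 = 46.832 s.

46.8 s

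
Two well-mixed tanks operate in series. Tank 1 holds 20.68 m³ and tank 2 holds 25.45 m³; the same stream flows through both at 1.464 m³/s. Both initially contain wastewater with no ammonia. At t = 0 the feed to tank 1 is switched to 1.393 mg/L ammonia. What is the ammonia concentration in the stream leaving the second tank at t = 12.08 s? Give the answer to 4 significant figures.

Time constants: τᵢ = Vᵢ/Q for each well-mixed tank.
τ₁ = 20.68/1.464 = 14.1257 s; τ₂ = 25.45/1.464 = 17.3839 s.
Solving the cascade with C₁(0)=C₂(0)=0 gives C₂(t) = C_in[1 − (τ₁ e^(−t/τ₁) − τ₂ e^(−t/τ₂))/(τ₁ − τ₂)].
At t = 12.08: e^(−t/τ₁) = 0.425207, e^(−t/τ₂) = 0.499126.
C₂ = 1.393·[1 − (14.1257·0.425207 − 17.3839·0.499126)/(-3.25820)] = 1.393·0.180402 = 0.251300 mg/L.

0.2513 mg/L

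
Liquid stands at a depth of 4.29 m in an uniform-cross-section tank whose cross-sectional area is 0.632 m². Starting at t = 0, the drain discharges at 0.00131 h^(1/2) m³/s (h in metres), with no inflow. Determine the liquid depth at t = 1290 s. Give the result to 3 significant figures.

0.539 m

With no inflow, A dh/dt = −0.00131 √h.
This is separable: 2 d(√h)/dt = −0.00131/A, so √h = √h₀ − (0.00131/(2A)) t.
√h = √4.29 − 0.00131·1290/(2·0.632) = 2.0712 − 1.3369 = 0.73429.
h = 0.73429² = 0.53917 m.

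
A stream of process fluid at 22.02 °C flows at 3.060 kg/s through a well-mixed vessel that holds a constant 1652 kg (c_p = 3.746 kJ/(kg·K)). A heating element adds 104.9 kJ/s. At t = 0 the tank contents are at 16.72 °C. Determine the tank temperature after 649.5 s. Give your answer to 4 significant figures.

26.83 °C

Unsteady energy balance on the tank contents: M c_p dT/dt = ṁ c_p (T_in − T) + 104.9.
τ = M/ṁ = 539.869 s; T_ss = T_in + Q̇/(ṁ c_p) = 22.02 + 104.9/(3.060·3.746) = 31.1714 °C.
This is linear first-order; T(t) = T_ss + (T₀ − T_ss) e^(−t/τ).
T(649.5) = 31.1714 + (-14.4514)·e^(−649.5/539.869) = 31.1714 + (-14.4514)·0.300271 = 26.8320 °C.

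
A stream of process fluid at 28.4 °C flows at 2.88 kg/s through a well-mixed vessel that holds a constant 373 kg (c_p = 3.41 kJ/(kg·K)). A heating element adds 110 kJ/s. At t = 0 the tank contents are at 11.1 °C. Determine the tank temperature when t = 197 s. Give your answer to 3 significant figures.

33.4 °C

M c_p dT/dt = ṁ c_p (T_in − T) + Q̇.
τ = M/ṁ = 129.51 s; T_ss = T_in + Q̇/(ṁ c_p) = 28.4 + 110/(2.88·3.41) = 39.601 °C.
T approaches T_ss exponentially: T(t) = T_ss + (T₀ − T_ss) e^(−t/τ).
T(197) = 39.601 + (-28.501)·e^(−197/129.51) = 39.601 + (-28.501)·0.21848 = 33.374 °C.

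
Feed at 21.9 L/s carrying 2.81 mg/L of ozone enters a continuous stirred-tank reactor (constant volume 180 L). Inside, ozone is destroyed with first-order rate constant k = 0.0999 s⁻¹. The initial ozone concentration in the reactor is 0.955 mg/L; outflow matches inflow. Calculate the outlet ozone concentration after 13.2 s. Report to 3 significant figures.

1.51 mg/L

Species balance: V dC/dt = Q C_in − Q C − k V C.
dC/dt = (Q/V) C_in − (Q/V + k) C; effective rate a = Q/V + k = 0.12167 + 0.0999 = 0.22157 s⁻¹.
C_ss = Q C_in/(Q + kV) = 1.5430 mg/L; C(t) = C_ss + (C₀ − C_ss) e^(−a t).
C(13.2) = 1.5430 + (-0.58803)·e^(−0.22157·13.2) = 1.5430 + (-0.58803)·0.053682 = 1.5115 mg/L.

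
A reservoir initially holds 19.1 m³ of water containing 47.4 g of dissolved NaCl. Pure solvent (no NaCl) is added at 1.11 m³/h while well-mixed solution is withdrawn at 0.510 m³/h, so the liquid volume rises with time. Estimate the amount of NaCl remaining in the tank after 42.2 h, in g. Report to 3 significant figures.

23.1 g

Total volume: dV/dt = Q_in − Q_out = 0.60000 m³/h, so V(t) = 19.1 + 0.60000 t and V(42.2) = 44.420 m³.
Solute balance: dm/dt = 0 − Q_out C = −Q_out m/V(t).
Separate: dm/m = −Q_out dt/V(t) ⇒ ln(m/m₀) = −(Q_out/(Q_in−Q_out)) ln(V/V₀).
m = m₀ (V₀/V)^(Q_out/(Q_in−Q_out)) = 47.4 × (19.1/44.420)^(0.85000) = 23.132 g.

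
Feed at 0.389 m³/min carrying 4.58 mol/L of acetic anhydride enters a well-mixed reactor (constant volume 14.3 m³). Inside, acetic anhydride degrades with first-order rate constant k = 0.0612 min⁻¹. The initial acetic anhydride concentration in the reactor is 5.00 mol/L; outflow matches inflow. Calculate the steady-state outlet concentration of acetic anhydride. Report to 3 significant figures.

1.41 mol/L

V dC/dt = Q(C_in − C) − k V C.
Steady state (dC/dt = 0): C_ss = Q C_in/(Q + kV) = C_in/(1 + kV/Q).
C_ss = 0.389·4.58/(0.389 + 0.0612·14.3) = 1.7816/1.2642 = 1.4093 mol/L.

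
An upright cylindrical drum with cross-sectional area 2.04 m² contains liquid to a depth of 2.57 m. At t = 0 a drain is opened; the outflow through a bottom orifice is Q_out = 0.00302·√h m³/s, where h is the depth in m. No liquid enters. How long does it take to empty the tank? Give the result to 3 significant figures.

With no inflow, A dh/dt = −0.00302 √h.
∫ h^(−1/2) dh = −(0.00302/A) ∫ dt, giving 2√h = 2√h₀ − (0.00302/A) t.
Tank is empty when √h = 0: t_empty = 2A√h₀/0.00302.
t_empty = 2·2.04·√2.57/0.00302 = 4.0800·1.6031/0.00302 = 2165.8 s.

2170 s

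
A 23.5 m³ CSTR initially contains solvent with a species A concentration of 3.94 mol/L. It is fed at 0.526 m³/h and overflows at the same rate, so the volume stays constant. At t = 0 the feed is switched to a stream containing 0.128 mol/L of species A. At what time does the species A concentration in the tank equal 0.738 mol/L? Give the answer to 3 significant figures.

81.9 h

Accumulation = in − out for the solute gives V dC/dt = Q(C_in − C), so τ = V/Q = 44.677 h.
C(t) = C_in + (C₀ − C_in) e^(−t/τ). Set C = 0.738 and solve for t:
e^(−t/τ) = (C − C_in)/(C₀ − C_in) = (0.738 − 0.128)/(3.94 − 0.128) = 0.16002
t = −τ ln(…) = 44.677 × 1.8325 = 81.868 h.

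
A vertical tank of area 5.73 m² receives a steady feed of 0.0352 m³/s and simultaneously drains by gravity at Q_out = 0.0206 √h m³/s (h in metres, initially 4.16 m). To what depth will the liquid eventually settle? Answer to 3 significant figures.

2.92 m

Level balance: A dh/dt = 0.0352 − 0.0206 √h. Setting dh/dt = 0:
Q_in = 0.0206 √h_ss ⇒ √h_ss = 0.0352/0.0206 = 1.7087.
h_ss = 1.7087² = 2.9198 m. (Since h₀ = 4.16 m > h_ss, the level will fall toward this value.)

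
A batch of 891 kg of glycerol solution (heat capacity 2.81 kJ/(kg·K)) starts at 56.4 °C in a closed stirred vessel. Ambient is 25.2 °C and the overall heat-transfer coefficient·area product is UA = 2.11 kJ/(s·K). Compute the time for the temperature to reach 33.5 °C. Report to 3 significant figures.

M c_p dT/dt = −UA(T − T_amb).
τ = M c_p/UA = 1186.6 s; T_ss = T_amb = 25.200 °C.
T(t) = T_ss + (T₀ − T_ss)e^(−t/τ); set T = 33.5:
t = −τ ln[(T − T_ss)/(T₀ − T_ss)] = −1186.6 · ln(0.26603) = 1571.2 s.

1570 s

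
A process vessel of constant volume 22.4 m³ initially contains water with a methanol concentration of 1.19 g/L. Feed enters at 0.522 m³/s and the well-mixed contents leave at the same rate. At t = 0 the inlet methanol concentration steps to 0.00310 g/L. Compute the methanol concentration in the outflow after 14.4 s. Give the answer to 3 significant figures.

0.852 g/L

Accumulation = in − out for the solute gives V dC/dt = Q(C_in − C).
So dC/dt = (C_in − C)/τ with τ = V/Q = 22.4/0.522 = 42.912 s.
C approaches C_in exponentially: C(t) = C_in + (C₀ − C_in) e^(−t/τ).
C(14.4) = 0.00310 + (1.19 − 0.00310)·e^(−14.4/42.912) = 0.00310 + (1.1869)·0.71493 = 0.85165 g/L.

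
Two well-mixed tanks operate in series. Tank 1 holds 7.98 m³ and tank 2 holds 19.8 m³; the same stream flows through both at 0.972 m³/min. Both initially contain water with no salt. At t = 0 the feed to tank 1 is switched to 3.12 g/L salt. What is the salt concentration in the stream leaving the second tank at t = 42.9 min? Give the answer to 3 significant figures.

2.50 g/L

Time constants: τᵢ = Vᵢ/Q for each well-mixed tank.
τ₁ = 7.98/0.972 = 8.2099 min; τ₂ = 19.8/0.972 = 20.370 min.
Solving the cascade with C₁(0)=C₂(0)=0 gives C₂(t) = C_in[1 − (τ₁ e^(−t/τ₁) − τ₂ e^(−t/τ₂))/(τ₁ − τ₂)].
At t = 42.9: e^(−t/τ₁) = 0.0053781, e^(−t/τ₂) = 0.12172.
C₂ = 3.12·[1 − (8.2099·0.0053781 − 20.370·0.12172)/(-12.160)] = 3.12·0.79973 = 2.4952 g/L.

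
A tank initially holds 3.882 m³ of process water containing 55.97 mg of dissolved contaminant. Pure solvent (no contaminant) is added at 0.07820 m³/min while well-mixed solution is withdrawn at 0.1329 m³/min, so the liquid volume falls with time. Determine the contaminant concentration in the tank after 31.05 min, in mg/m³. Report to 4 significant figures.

Let m(t) be the amount of contaminant. Volume: V(t) = V₀ + (Q_in − Q_out) t = 3.882 − 0.0547000 t; V(31.05) = 2.18357 m³.
Solute balance: dm/dt = 0 − Q_out C = −Q_out m/V(t).
Separate: dm/m = −Q_out dt/V(t) ⇒ ln(m/m₀) = −(Q_out/(Q_in−Q_out)) ln(V/V₀).
m = m₀ (V₀/V)^(Q_out/(Q_in−Q_out)) = 55.97 × (3.882/2.18357)^(-2.42962) = 13.8299 mg.
C = m/V = 13.8299/2.18357 = 6.33365 mg/m³.

6.334 mg/m³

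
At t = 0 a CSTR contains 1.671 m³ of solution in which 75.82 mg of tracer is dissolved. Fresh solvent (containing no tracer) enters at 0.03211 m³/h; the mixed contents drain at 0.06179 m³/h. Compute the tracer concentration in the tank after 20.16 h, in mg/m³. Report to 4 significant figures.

28.09 mg/m³

Let m(t) be the amount of tracer. Volume: V(t) = V₀ + (Q_in − Q_out) t = 1.671 − 0.0296800 t; V(20.16) = 1.07265 m³.
Species balance (pure solvent in): dm/dt = −Q_out · m/V(t).
dm/m = −Q_out dt/(V₀ − 0.0296800 t); integrating gives ln(m/m₀) = −(Q_out/(Q_in−Q_out)) ln(V/V₀).
m = m₀ (V₀/V)^(Q_out/(Q_in−Q_out)) = 75.82 × (1.671/1.07265)^(-2.08187) = 30.1291 mg.
C = m/V = 30.1291/1.07265 = 28.0884 mg/m³.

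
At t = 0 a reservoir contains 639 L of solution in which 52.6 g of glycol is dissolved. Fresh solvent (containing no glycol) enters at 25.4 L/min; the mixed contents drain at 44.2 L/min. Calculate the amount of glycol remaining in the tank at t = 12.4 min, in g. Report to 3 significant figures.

18.1 g

Let m(t) be the amount of glycol. Volume: V(t) = V₀ + (Q_in − Q_out) t = 639 − 18.800 t; V(12.4) = 405.88 L.
Solute balance: dm/dt = 0 − Q_out C = −Q_out m/V(t).
dm/m = −Q_out dt/(V₀ − 18.800 t); integrating gives ln(m/m₀) = −(Q_out/(Q_in−Q_out)) ln(V/V₀).
m = m₀ (V₀/V)^(Q_out/(Q_in−Q_out)) = 52.6 × (639/405.88)^(-2.3511) = 18.096 g.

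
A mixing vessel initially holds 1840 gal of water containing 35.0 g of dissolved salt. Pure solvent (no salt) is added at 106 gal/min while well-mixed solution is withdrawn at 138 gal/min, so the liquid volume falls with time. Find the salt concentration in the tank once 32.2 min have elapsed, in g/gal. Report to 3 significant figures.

Let m(t) be the amount of salt. Volume: V(t) = V₀ + (Q_in − Q_out) t = 1840 − 32.000 t; V(32.2) = 809.60 gal.
Species balance (pure solvent in): dm/dt = −Q_out · m/V(t).
Separate: dm/m = −Q_out dt/V(t) ⇒ ln(m/m₀) = −(Q_out/(Q_in−Q_out)) ln(V/V₀).
m = m₀ (V₀/V)^(Q_out/(Q_in−Q_out)) = 35.0 × (1840/809.60)^(-4.3125) = 1.0150 g.
C = m/V = 1.0150/809.60 = 0.0012537 g/gal.

0.00125 g/gal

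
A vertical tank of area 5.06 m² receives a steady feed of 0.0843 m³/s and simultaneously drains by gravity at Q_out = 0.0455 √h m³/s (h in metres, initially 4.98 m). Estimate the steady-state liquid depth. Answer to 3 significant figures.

Level balance: A dh/dt = 0.0843 − 0.0455 √h. Setting dh/dt = 0:
Q_in = 0.0455 √h_ss ⇒ √h_ss = 0.0843/0.0455 = 1.8527.
h_ss = 1.8527² = 3.4327 m. (Since h₀ = 4.98 m > h_ss, the level will fall toward this value.)

3.43 m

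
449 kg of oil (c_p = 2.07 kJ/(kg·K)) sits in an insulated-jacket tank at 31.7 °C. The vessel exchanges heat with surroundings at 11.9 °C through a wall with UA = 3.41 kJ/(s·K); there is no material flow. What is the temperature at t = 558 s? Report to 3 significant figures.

Lumped-capacitance energy balance: M c_p dT/dt = UA(T_amb − T).
dT/dt = (T_ss − T)/τ with T_ss = T_amb = 11.900 °C, τ = M c_p/UA = 449·2.07/3.41 = 272.56 s.
Solution: T(t) = T_ss + (T₀ − T_ss) e^(−t/τ).
T(558) = 11.900 + (19.800)·0.12909 = 14.456 °C.

14.5 °C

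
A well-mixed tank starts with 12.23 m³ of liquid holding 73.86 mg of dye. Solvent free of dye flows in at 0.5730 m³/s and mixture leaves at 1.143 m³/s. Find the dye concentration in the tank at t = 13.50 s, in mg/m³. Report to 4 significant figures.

2.228 mg/m³

Let m(t) be the amount of dye. Volume: V(t) = V₀ + (Q_in − Q_out) t = 12.23 − 0.570000 t; V(13.50) = 4.53500 m³.
No dye enters, so dm/dt = −Q_out · (m/V).
dm/m = −Q_out dt/(V₀ − 0.570000 t); integrating gives ln(m/m₀) = −(Q_out/(Q_in−Q_out)) ln(V/V₀).
m = m₀ (V₀/V)^(Q_out/(Q_in−Q_out)) = 73.86 × (12.23/4.53500)^(-2.00526) = 10.1028 mg.
C = m/V = 10.1028/4.53500 = 2.22775 mg/m³.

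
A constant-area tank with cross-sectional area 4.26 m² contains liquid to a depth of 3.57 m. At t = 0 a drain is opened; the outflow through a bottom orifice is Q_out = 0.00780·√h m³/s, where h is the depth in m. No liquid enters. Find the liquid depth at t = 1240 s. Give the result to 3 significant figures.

A dh/dt = −Q_out = −0.00780 √h.
Separate and integrate: 2(√h − √h₀) = −(0.00780/A) t.
√h = √3.57 − 0.00780·1240/(2·4.26) = 1.8894 − 1.1352 = 0.75423.
h = 0.75423² = 0.56887 m.

0.569 m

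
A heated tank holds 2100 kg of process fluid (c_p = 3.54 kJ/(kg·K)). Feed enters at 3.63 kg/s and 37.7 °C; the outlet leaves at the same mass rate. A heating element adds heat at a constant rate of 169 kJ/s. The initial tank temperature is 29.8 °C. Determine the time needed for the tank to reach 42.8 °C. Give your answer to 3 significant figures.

Heat balance on the well-mixed liquid: M c_p dT/dt = ṁ c_p (T_in − T) + 169.
τ = M/ṁ = 578.51 s; T_ss = T_in + Q̇/(ṁ c_p) = 50.852 °C.
T(t) = T_ss + (T₀ − T_ss) e^(−t/τ). Set T = 42.8:
e^(−t/τ) = (42.8 − 50.852)/(29.8 − 50.852) = 0.38247
t = −578.51 · ln(0.38247) = 556.01 s.

556 s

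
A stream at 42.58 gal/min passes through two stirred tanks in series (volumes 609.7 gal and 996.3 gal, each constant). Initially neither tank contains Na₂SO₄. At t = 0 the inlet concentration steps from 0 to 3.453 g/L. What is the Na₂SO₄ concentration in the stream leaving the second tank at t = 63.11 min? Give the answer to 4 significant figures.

Each tank obeys Vᵢ dCᵢ/dt = Q(Cᵢ₋₁ − Cᵢ), so τᵢ = Vᵢ/Q.
τ₁ = 609.7/42.58 = 14.3189 min; τ₂ = 996.3/42.58 = 23.3983 min.
Tank 1: C₁ = C_in(1 − e^(−t/τ₁)). Tank 2 (τ₁ ≠ τ₂): C₂ = C_in[1 − (τ₁ e^(−t/τ₁) − τ₂ e^(−t/τ₂))/(τ₁ − τ₂)].
At t = 63.11: e^(−t/τ₁) = 0.0121862, e^(−t/τ₂) = 0.0673937.
C₂ = 3.453·[1 − (14.3189·0.0121862 − 23.3983·0.0673937)/(-9.07938)] = 3.453·0.845539 = 2.91965 g/L.

2.920 g/L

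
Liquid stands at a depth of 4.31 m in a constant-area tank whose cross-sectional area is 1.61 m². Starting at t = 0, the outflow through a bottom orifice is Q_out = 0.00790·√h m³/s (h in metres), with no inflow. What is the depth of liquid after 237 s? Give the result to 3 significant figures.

With no inflow, A dh/dt = −0.00790 √h.
This is separable: 2 d(√h)/dt = −0.00790/A, so √h = √h₀ − (0.00790/(2A)) t.
√h = √4.31 − 0.00790·237/(2·1.61) = 2.0761 − 0.58146 = 1.4946.
h = 1.4946² = 2.2338 m.

2.23 m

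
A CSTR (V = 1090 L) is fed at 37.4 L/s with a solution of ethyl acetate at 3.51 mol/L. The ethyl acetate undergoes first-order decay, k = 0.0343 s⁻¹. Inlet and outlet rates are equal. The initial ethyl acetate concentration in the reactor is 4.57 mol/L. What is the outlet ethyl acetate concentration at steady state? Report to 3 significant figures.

Accumulation = in − out − consumed: V dC/dt = Q C_in − Q C − k V C.
At steady state: 0 = Q C_in − (Q + kV) C_ss, so C_ss = Q C_in/(Q + kV).
C_ss = 37.4·3.51/(37.4 + 0.0343·1090) = 131.27/74.787 = 1.7553 mol/L.

1.76 mol/L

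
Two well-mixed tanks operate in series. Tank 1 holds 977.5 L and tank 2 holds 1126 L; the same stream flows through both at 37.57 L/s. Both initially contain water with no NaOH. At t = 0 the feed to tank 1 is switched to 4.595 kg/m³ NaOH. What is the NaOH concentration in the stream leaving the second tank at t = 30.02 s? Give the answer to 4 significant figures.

Species balance on tank i: dCᵢ/dt = (Cᵢ₋₁ − Cᵢ)/τᵢ with τᵢ = Vᵢ/Q.
τ₁ = 977.5/37.57 = 26.0181 s; τ₂ = 1126/37.57 = 29.9707 s.
Tank 1: C₁ = C_in(1 − e^(−t/τ₁)). Tank 2 (τ₁ ≠ τ₂): C₂ = C_in[1 − (τ₁ e^(−t/τ₁) − τ₂ e^(−t/τ₂))/(τ₁ − τ₂)].
At t = 30.02: e^(−t/τ₁) = 0.315432, e^(−t/τ₂) = 0.367275.
C₂ = 4.595·[1 − (26.0181·0.315432 − 29.9707·0.367275)/(-3.95262)] = 4.595·0.291468 = 1.33930 kg/m³.

1.339 kg/m³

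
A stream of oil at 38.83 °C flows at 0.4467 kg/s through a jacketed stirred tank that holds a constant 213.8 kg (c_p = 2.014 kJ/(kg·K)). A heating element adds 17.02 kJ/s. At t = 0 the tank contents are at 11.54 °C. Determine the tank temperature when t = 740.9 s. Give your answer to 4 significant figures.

M c_p dT/dt = ṁ c_p (T_in − T) + Q̇.
τ = M/ṁ = 478.621 s; T_ss = T_in + Q̇/(ṁ c_p) = 38.83 + 17.02/(0.4467·2.014) = 57.7484 °C.
This is linear first-order; T(t) = T_ss + (T₀ − T_ss) e^(−t/τ).
T(740.9) = 57.7484 + (-46.2084)·e^(−740.9/478.621) = 57.7484 + (-46.2084)·0.212675 = 47.9210 °C.

47.92 °C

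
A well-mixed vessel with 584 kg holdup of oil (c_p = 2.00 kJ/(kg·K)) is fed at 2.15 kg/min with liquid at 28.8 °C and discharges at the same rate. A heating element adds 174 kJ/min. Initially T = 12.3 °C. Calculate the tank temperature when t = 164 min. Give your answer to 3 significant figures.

38.1 °C

Unsteady energy balance on the tank contents: M c_p dT/dt = ṁ c_p (T_in − T) + 174.
τ = M/ṁ = 271.63 min; T_ss = T_in + Q̇/(ṁ c_p) = 28.8 + 174/(2.15·2.00) = 69.265 °C.
T approaches T_ss exponentially: T(t) = T_ss + (T₀ − T_ss) e^(−t/τ).
T(164) = 69.265 + (-56.965)·e^(−164/271.63) = 69.265 + (-56.965)·0.54675 = 38.120 °C.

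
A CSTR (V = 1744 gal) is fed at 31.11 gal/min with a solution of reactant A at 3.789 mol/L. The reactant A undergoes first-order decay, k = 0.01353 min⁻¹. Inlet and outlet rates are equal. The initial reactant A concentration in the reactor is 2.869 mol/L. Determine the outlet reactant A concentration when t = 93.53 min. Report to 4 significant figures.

Accumulation = in − out − consumed: V dC/dt = Q C_in − Q C − k V C.
This is linear with rate a = Q/V + k = 0.0313683 min⁻¹.
C_ss = Q C_in/(Q + kV) = 2.15470 mol/L; C(t) = C_ss + (C₀ − C_ss) e^(−a t).
C(93.53) = 2.15470 + (0.714298)·e^(−0.0313683·93.53) = 2.15470 + (0.714298)·0.0531904 = 2.19270 mol/L.

2.193 mol/L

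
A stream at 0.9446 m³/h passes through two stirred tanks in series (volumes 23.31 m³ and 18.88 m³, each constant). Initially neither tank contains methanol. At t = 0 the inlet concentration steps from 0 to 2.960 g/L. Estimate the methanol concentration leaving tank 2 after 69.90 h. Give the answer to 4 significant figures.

Each tank obeys Vᵢ dCᵢ/dt = Q(Cᵢ₋₁ − Cᵢ), so τᵢ = Vᵢ/Q.
τ₁ = 23.31/0.9446 = 24.6771 h; τ₂ = 18.88/0.9446 = 19.9873 h.
Tank 1: C₁ = C_in(1 − e^(−t/τ₁)). Tank 2 (τ₁ ≠ τ₂): C₂ = C_in[1 − (τ₁ e^(−t/τ₁) − τ₂ e^(−t/τ₂))/(τ₁ − τ₂)].
At t = 69.90: e^(−t/τ₁) = 0.0588605, e^(−t/τ₂) = 0.0302814.
C₂ = 2.960·[1 − (24.6771·0.0588605 − 19.9873·0.0302814)/(4.68982)] = 2.960·0.819339 = 2.42524 g/L.

2.425 g/L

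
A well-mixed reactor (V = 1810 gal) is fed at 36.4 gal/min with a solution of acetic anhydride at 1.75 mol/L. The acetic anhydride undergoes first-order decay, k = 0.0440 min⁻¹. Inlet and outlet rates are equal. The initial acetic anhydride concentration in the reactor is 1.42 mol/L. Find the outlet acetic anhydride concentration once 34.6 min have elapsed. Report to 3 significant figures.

0.644 mol/L

Accumulation = in − out − consumed: V dC/dt = Q C_in − Q C − k V C.
dC/dt = (Q/V) C_in − (Q/V + k) C; effective rate a = Q/V + k = 0.020110 + 0.0440 = 0.064110 min⁻¹.
C_ss = Q C_in/(Q + kV) = 0.54895 mol/L; C(t) = C_ss + (C₀ − C_ss) e^(−a t).
C(34.6) = 0.54895 + (0.87105)·e^(−0.064110·34.6) = 0.54895 + (0.87105)·0.10880 = 0.64372 mol/L.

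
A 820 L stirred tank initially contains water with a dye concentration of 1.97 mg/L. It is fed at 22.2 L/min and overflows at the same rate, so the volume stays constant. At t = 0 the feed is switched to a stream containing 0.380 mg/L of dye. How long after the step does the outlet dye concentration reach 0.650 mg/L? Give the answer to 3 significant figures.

Species balance: V dC/dt = Q(C_in − C) ⇒ τ = V/Q = 36.937 min.
C(t) = C_in + (C₀ − C_in) e^(−t/τ). Set C = 0.650 and solve for t:
e^(−t/τ) = (C − C_in)/(C₀ − C_in) = (0.650 − 0.380)/(1.97 − 0.380) = 0.16981
t = −τ ln(…) = 36.937 × 1.7731 = 65.492 min.

65.5 min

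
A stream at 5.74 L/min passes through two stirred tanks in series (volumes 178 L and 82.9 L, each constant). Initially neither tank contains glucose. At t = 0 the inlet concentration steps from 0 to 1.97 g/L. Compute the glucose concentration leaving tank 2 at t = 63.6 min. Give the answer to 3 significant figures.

1.52 g/L

Each tank obeys Vᵢ dCᵢ/dt = Q(Cᵢ₋₁ − Cᵢ), so τᵢ = Vᵢ/Q.
τ₁ = 178/5.74 = 31.010 min; τ₂ = 82.9/5.74 = 14.443 min.
Solving the cascade with C₁(0)=C₂(0)=0 gives C₂(t) = C_in[1 − (τ₁ e^(−t/τ₁) − τ₂ e^(−t/τ₂))/(τ₁ − τ₂)].
At t = 63.6: e^(−t/τ₁) = 0.12862, e^(−t/τ₂) = 0.012232.
C₂ = 1.97·[1 − (31.010·0.12862 − 14.443·0.012232)/(16.568)] = 1.97·0.76993 = 1.5168 g/L.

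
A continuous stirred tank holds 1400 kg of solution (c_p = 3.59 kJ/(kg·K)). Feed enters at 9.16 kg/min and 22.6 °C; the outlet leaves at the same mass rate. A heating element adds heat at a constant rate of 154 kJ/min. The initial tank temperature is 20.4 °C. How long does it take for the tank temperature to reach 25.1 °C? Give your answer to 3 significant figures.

176 min

Energy balance: M c_p dT/dt = ṁ c_p (T_in − T) + 154.
τ = M/ṁ = 152.84 min; T_ss = T_in + Q̇/(ṁ c_p) = 27.283 °C.
T(t) = T_ss + (T₀ − T_ss) e^(−t/τ). Set T = 25.1:
e^(−t/τ) = (25.1 − 27.283)/(20.4 − 27.283) = 0.31717
t = −152.84 · ln(0.31717) = 175.51 min.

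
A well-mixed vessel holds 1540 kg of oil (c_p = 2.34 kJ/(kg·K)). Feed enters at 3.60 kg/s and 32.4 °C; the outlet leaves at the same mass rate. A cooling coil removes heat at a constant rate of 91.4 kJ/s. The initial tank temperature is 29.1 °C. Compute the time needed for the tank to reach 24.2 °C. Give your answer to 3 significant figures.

Unsteady energy balance on the tank contents: M c_p dT/dt = ṁ c_p (T_in − T) − 91.4.
τ = M/ṁ = 427.78 s; T_ss = T_in − Q̇/(ṁ c_p) = 21.550 °C.
T(t) = T_ss + (T₀ − T_ss) e^(−t/τ). Set T = 24.2:
e^(−t/τ) = (24.2 − 21.550)/(29.1 − 21.550) = 0.35099
t = −427.78 · ln(0.35099) = 447.88 s.

448 s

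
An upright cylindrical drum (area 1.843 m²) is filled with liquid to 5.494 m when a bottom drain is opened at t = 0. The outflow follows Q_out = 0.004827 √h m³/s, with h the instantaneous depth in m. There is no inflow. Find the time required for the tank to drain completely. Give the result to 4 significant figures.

A dh/dt = −Q_out = −0.004827 √h.
Separate and integrate: 2(√h − √h₀) = −(0.004827/A) t.
Set h = 0: 2√h₀ = (0.004827/A) t_empty ⇒ t_empty = 2A√h₀/0.004827.
t_empty = 2·1.843·√5.494/0.004827 = 3.68600·2.34393/0.004827 = 1789.87 s.

1790 s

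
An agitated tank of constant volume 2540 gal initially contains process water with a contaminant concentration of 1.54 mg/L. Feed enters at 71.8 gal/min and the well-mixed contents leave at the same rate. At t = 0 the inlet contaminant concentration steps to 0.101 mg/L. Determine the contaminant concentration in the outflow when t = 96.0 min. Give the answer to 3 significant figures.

Unsteady species balance (constant V, well mixed): V dC/dt = Q(C_in − C).
Time constant τ = V/Q = 2540/71.8 = 35.376 min.
This is linear first-order; C(t) = C_in + (C₀ − C_in) e^(−t/τ).
C(96.0) = 0.101 + (1.54 − 0.101)·e^(−96.0/35.376) = 0.101 + (1.4390)·0.066291 = 0.19639 mg/L.

0.196 mg/L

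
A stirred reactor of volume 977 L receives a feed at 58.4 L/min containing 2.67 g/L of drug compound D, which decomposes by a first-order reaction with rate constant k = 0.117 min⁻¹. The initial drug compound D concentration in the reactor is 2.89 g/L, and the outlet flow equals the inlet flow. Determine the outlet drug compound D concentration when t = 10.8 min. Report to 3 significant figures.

Accumulation = in − out − consumed: V dC/dt = Q C_in − Q C − k V C.
dC/dt = (Q/V) C_in − (Q/V + k) C; effective rate a = Q/V + k = 0.059775 + 0.117 = 0.17677 min⁻¹.
C_ss = Q C_in/(Q + kV) = 0.90284 g/L; C(t) = C_ss + (C₀ − C_ss) e^(−a t).
C(10.8) = 0.90284 + (1.9872)·e^(−0.17677·10.8) = 0.90284 + (1.9872)·0.14820 = 1.1973 g/L.

1.20 g/L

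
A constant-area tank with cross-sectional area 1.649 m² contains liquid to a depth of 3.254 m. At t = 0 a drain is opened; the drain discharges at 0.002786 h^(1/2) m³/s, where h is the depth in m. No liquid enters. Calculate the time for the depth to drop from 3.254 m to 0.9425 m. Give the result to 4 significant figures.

With no inflow, A dh/dt = −0.002786 √h.
This is separable: 2 d(√h)/dt = −0.002786/A, so √h = √h₀ − (0.002786/(2A)) t.
t = 2A(√h₀ − √h)/0.002786 = 2·1.649·(√3.254 − √0.9425)/0.002786
  = 3.29800 × (1.80388 − 0.970824) / 0.002786 = 986.157 s.

986.2 s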